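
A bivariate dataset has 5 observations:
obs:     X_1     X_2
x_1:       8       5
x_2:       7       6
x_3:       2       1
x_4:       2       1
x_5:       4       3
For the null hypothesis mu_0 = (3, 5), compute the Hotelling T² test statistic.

Step 1 — sample mean vector:
  mean(X_1) = (8 + 7 + 2 + 2 + 4) / 5 = 23/5 = 4.6
  mean(X_2) = (5 + 6 + 1 + 1 + 3) / 5 = 16/5 = 3.2
  x̄ = (4.6, 3.2),  deviation x̄ - mu_0 = (4.6, 3.2) - (3, 5) = (1.6, -1.8).

Step 2 — sample covariance matrix, S[i,j] = (1/(n-1)) · Σ_k (x_{k,i} - mean_i) · (x_{k,j} - mean_j), divisor n-1 = 4:
  S[X_1,X_1] = ((3.4)·(3.4) + (2.4)·(2.4) + (-2.6)·(-2.6) + (-2.6)·(-2.6) + (-0.6)·(-0.6)) / 4 = 31.2/4 = 7.8
  S[X_1,X_2] = ((3.4)·(1.8) + (2.4)·(2.8) + (-2.6)·(-2.2) + (-2.6)·(-2.2) + (-0.6)·(-0.2)) / 4 = 24.4/4 = 6.1
  S[X_2,X_2] = ((1.8)·(1.8) + (2.8)·(2.8) + (-2.2)·(-2.2) + (-2.2)·(-2.2) + (-0.2)·(-0.2)) / 4 = 20.8/4 = 5.2
  S = [[7.8, 6.1],
 [6.1, 5.2]].

Step 3 — invert S. det(S) = 7.8·5.2 - (6.1)² = 3.35.
  S^{-1} = (1/det) · [[d, -b], [-b, a]] = [[1.5522, -1.8209],
 [-1.8209, 2.3284]].

Step 4 — quadratic form (x̄ - mu_0)^T · S^{-1} · (x̄ - mu_0):
  S^{-1} · (x̄ - mu_0) = (5.7612, -7.1045),
  (x̄ - mu_0)^T · [...] = (1.6)·(5.7612) + (-1.8)·(-7.1045) = 22.006.

Step 5 — scale by n: T² = 5 · 22.006 = 110.0299.

T² ≈ 110.0299


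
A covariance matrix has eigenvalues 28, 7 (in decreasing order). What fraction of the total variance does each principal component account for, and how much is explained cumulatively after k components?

Step 1 — total variance = trace(Sigma) = Σ λ_i = 28 + 7 = 35.

Step 2 — fraction explained by component i = λ_i / Σ λ:
  PC1: 28/35 = 0.8
  PC2: 7/35 = 0.2

Step 3 — cumulative fraction after k components = (λ_1 + ... + λ_k) / Σ λ:
  k = 1: 28/35 = 0.8
  k = 2: (28 + 7)/35 = 35/35 = 1

Summary (fraction, with percent):

explained: PC1 0.8 (80%), PC2 0.2 (20%);  cumulative: 0.8, 1


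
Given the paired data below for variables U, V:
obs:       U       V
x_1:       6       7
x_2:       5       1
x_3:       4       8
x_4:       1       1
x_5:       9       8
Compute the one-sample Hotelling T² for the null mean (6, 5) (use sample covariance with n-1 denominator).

Step 1 — sample mean vector:
  mean(U) = (6 + 5 + 4 + 1 + 9) / 5 = 25/5 = 5
  mean(V) = (7 + 1 + 8 + 1 + 8) / 5 = 25/5 = 5
  x̄ = (5, 5),  deviation x̄ - mu_0 = (5, 5) - (6, 5) = (-1, 0).

Step 2 — sample covariance matrix, S[i,j] = (1/(n-1)) · Σ_k (x_{k,i} - mean_i) · (x_{k,j} - mean_j), divisor n-1 = 4:
  S[U,U] = ((1)·(1) + (0)·(0) + (-1)·(-1) + (-4)·(-4) + (4)·(4)) / 4 = 34/4 = 8.5
  S[U,V] = ((1)·(2) + (0)·(-4) + (-1)·(3) + (-4)·(-4) + (4)·(3)) / 4 = 27/4 = 6.75
  S[V,V] = ((2)·(2) + (-4)·(-4) + (3)·(3) + (-4)·(-4) + (3)·(3)) / 4 = 54/4 = 13.5
  S = [[8.5, 6.75],
 [6.75, 13.5]].

Step 3 — invert S. det(S) = 8.5·13.5 - (6.75)² = 69.1875.
  S^{-1} = (1/det) · [[d, -b], [-b, a]] = [[0.1951, -0.0976],
 [-0.0976, 0.1229]].

Step 4 — quadratic form (x̄ - mu_0)^T · S^{-1} · (x̄ - mu_0):
  S^{-1} · (x̄ - mu_0) = (-0.1951, 0.0976),
  (x̄ - mu_0)^T · [...] = (-1)·(-0.1951) + (0)·(0.0976) = 0.1951.

Step 5 — scale by n: T² = 5 · 0.1951 = 0.9756.

T² ≈ 0.9756


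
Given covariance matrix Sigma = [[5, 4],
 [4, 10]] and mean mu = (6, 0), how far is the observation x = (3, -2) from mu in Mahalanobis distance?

Step 1 — centre the observation: (x - mu) = (-3, -2).

Step 2 — invert Sigma. det(Sigma) = 5·10 - (4)² = 34.
  Sigma^{-1} = (1/det) · [[d, -b], [-b, a]] = [[0.2941, -0.1176],
 [-0.1176, 0.1471]].

Step 3 — form the quadratic (x - mu)^T · Sigma^{-1} · (x - mu):
  Sigma^{-1} · (x - mu) = (-0.6471, 0.0588).
  (x - mu)^T · [Sigma^{-1} · (x - mu)] = (-3)·(-0.6471) + (-2)·(0.0588) = 1.8235.

Step 4 — take square root: d = √(1.8235) ≈ 1.3504.

d(x, mu) = √(1.8235) ≈ 1.3504


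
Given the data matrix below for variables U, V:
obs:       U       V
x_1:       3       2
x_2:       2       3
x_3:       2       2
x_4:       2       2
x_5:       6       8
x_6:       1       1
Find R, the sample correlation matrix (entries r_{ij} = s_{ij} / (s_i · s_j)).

Step 1 — column means:
  mean(U) = (3 + 2 + 2 + 2 + 6 + 1) / 6 = 16/6 = 2.6667
  mean(V) = (2 + 3 + 2 + 2 + 8 + 1) / 6 = 18/6 = 3

Step 2 — sample variances and covariances s[i,j] = (1/(n-1)) · Σ_k (x_{k,i} - mean_i) · (x_{k,j} - mean_j), with n-1 = 5:
  s[U,U] = ((0.3333)·(0.3333) + (-0.6667)·(-0.6667) + (-0.6667)·(-0.6667) + (-0.6667)·(-0.6667) + (3.3333)·(3.3333) + (-1.6667)·(-1.6667)) / 5 = 15.3333/5 = 3.0667
  s[U,V] = ((0.3333)·(-1) + (-0.6667)·(0) + (-0.6667)·(-1) + (-0.6667)·(-1) + (3.3333)·(5) + (-1.6667)·(-2)) / 5 = 21/5 = 4.2
  s[V,V] = ((-1)·(-1) + (0)·(0) + (-1)·(-1) + (-1)·(-1) + (5)·(5) + (-2)·(-2)) / 5 = 32/5 = 6.4
  Sample standard deviations s_i = √(s[i,i]):
  s(U) = √(3.0667) = 1.7512
  s(V) = √(6.4) = 2.5298

Step 3 — r_{ij} = s_{ij} / (s_i · s_j):
  r[U,U] = 1 (diagonal).
  r[U,V] = 4.2 / (1.7512 · 2.5298) = 4.2 / 4.4302 = 0.948
  r[V,V] = 1 (diagonal).

R is symmetric with unit diagonal. Assembling:

R = [[1, 0.948],
 [0.948, 1]]


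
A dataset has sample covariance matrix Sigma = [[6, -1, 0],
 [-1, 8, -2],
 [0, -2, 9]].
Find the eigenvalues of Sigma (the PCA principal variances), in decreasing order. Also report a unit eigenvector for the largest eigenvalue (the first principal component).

Step 1 — characteristic polynomial p(λ) = det(λI - Sigma) = λ³ - tr·λ² + c_1·λ - det, where tr = trace, c_1 = sum of the principal 2×2 minors, det = det(Sigma):
  tr = 6 + 8 + 9 = 23,
  c_1 = (6·8 - (-1)²) + (6·9 - (0)²) + (8·9 - (-2)²) = 47 + 54 + 68 = 169,
  det = 6·(8·9 - (-2)²) - (-1)·((-1)·9 - (-2)·(0)) + (0)·((-1)·(-2) - 8·(0)) = 6·(68) - (-1)·(-9) + (0)·(2) = 399.
  So p(λ) = λ³ - 23λ² + 169λ - 399.
Step 2 — look for an integer root (rational root theorem: any rational root is an integer divisor of 399). Testing λ = 7:
  p(7) = 343 - 1127 + 1183 - 399 = 0  ✓
  Dividing out (λ - 7): p(λ) = (λ - 7)(λ² - 16λ + 57).
Step 3 — remaining eigenvalues from the quadratic λ² - 16λ + 57 = 0:
  Δ = 16² - 4·57 = 256 - 228 = 28,  λ = (16 ± √28)/2 = (16 ± 5.2915)/2 ≈ 10.6458 or 5.3542.
  Sorted: λ_1 = 10.6458,  λ_2 = 7,  λ_3 = 5.3542  (check: sum = 23 = tr ✓).

Step 4 — unit eigenvector for λ_1 ≈ 10.6458: v spans the null space of (Sigma - λ_1 I), whose rows are
  r_1 = (-4.6458, -1, 0),  r_2 = (-1, -2.6458, -2),  r_3 = (0, -2, -1.6458).
  v is orthogonal to every row, so take v ∝ r_1 × r_2 = ((-1)·(-2) - (0)·(-2.6458), (0)·(-1) - (-4.6458)·(-2), (-4.6458)·(-2.6458) - (-1)·(-1)) ≈ (2, -9.2915, 11.2915).
  Let u = (2, -9.2915, 11.2915).
  ||u|| = √((2)² + (-9.2915)² + (11.2915)²) = √(217.8301) ≈ 14.7591,  v_1 = u/||u|| ≈ (0.1355, -0.6295, 0.7651) (||v_1|| = 1).

λ_1 = 10.6458,  λ_2 = 7,  λ_3 = 5.3542;  v_1 ≈ (0.1355, -0.6295, 0.7651)


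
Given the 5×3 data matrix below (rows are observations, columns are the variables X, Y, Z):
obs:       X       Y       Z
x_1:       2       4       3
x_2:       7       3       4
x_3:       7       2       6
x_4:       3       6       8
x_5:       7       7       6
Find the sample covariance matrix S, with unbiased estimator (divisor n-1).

Step 1 — column means:
  mean(X) = (2 + 7 + 7 + 3 + 7) / 5 = 26/5 = 5.2
  mean(Y) = (4 + 3 + 2 + 6 + 7) / 5 = 22/5 = 4.4
  mean(Z) = (3 + 4 + 6 + 8 + 6) / 5 = 27/5 = 5.4

Step 2 — sample covariance S[i,j] = (1/(n-1)) · Σ_k (x_{k,i} - mean_i) · (x_{k,j} - mean_j), with n-1 = 4.
  S[X,X] = ((-3.2)·(-3.2) + (1.8)·(1.8) + (1.8)·(1.8) + (-2.2)·(-2.2) + (1.8)·(1.8)) / 4 = 24.8/4 = 6.2
  S[X,Y] = ((-3.2)·(-0.4) + (1.8)·(-1.4) + (1.8)·(-2.4) + (-2.2)·(1.6) + (1.8)·(2.6)) / 4 = -4.4/4 = -1.1
  S[X,Z] = ((-3.2)·(-2.4) + (1.8)·(-1.4) + (1.8)·(0.6) + (-2.2)·(2.6) + (1.8)·(0.6)) / 4 = 1.6/4 = 0.4
  S[Y,Y] = ((-0.4)·(-0.4) + (-1.4)·(-1.4) + (-2.4)·(-2.4) + (1.6)·(1.6) + (2.6)·(2.6)) / 4 = 17.2/4 = 4.3
  S[Y,Z] = ((-0.4)·(-2.4) + (-1.4)·(-1.4) + (-2.4)·(0.6) + (1.6)·(2.6) + (2.6)·(0.6)) / 4 = 7.2/4 = 1.8
  S[Z,Z] = ((-2.4)·(-2.4) + (-1.4)·(-1.4) + (0.6)·(0.6) + (2.6)·(2.6) + (0.6)·(0.6)) / 4 = 15.2/4 = 3.8

S is symmetric (S[j,i] = S[i,j]). Assembling:

S = [[6.2, -1.1, 0.4],
 [-1.1, 4.3, 1.8],
 [0.4, 1.8, 3.8]]


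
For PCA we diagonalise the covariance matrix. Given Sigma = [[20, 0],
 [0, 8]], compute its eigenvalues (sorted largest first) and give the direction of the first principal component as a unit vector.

Step 1 — characteristic polynomial of 2×2 Sigma:
  det(Sigma - λI) = λ² - trace · λ + det = 0.
  trace = 20 + 8 = 28, det = 20·8 - (0)² = 160.
Step 2 — discriminant:
  Δ = trace² - 4·det = 784 - 640 = 144.
Step 3 — eigenvalues:
  λ = (trace ± √Δ)/2 = (28 ± 12)/2,
  λ_1 = 20,  λ_2 = 8.

Step 4 — unit eigenvector for λ_1: Sigma is diagonal, so its eigenvectors are the coordinate axes. λ_1 = 20 is the diagonal entry on the first coordinate axis, hence
  v_1 = (1, 0) (||v_1|| = 1).

λ_1 = 20,  λ_2 = 8;  v_1 ≈ (1, 0)


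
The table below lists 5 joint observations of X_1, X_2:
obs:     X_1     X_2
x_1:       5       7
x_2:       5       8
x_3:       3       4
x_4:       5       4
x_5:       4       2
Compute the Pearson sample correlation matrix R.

Step 1 — column means:
  mean(X_1) = (5 + 5 + 3 + 5 + 4) / 5 = 22/5 = 4.4
  mean(X_2) = (7 + 8 + 4 + 4 + 2) / 5 = 25/5 = 5

Step 2 — sample variances and covariances s[i,j] = (1/(n-1)) · Σ_k (x_{k,i} - mean_i) · (x_{k,j} - mean_j), with n-1 = 4:
  s[X_1,X_1] = ((0.6)·(0.6) + (0.6)·(0.6) + (-1.4)·(-1.4) + (0.6)·(0.6) + (-0.4)·(-0.4)) / 4 = 3.2/4 = 0.8
  s[X_1,X_2] = ((0.6)·(2) + (0.6)·(3) + (-1.4)·(-1) + (0.6)·(-1) + (-0.4)·(-3)) / 4 = 5/4 = 1.25
  s[X_2,X_2] = ((2)·(2) + (3)·(3) + (-1)·(-1) + (-1)·(-1) + (-3)·(-3)) / 4 = 24/4 = 6
  Sample standard deviations s_i = √(s[i,i]):
  s(X_1) = √(0.8) = 0.8944
  s(X_2) = √(6) = 2.4495

Step 3 — r_{ij} = s_{ij} / (s_i · s_j):
  r[X_1,X_1] = 1 (diagonal).
  r[X_1,X_2] = 1.25 / (0.8944 · 2.4495) = 1.25 / 2.1909 = 0.5705
  r[X_2,X_2] = 1 (diagonal).

R is symmetric with unit diagonal. Assembling:

R = [[1, 0.5705],
 [0.5705, 1]]


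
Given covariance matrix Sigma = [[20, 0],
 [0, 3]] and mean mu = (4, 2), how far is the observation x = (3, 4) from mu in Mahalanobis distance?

Step 1 — centre the observation: (x - mu) = (-1, 2).

Step 2 — invert Sigma. det(Sigma) = 20·3 - (0)² = 60.
  Sigma^{-1} = (1/det) · [[d, -b], [-b, a]] = [[0.05, 0],
 [0, 0.3333]].

Step 3 — form the quadratic (x - mu)^T · Sigma^{-1} · (x - mu):
  Sigma^{-1} · (x - mu) = (-0.05, 0.6667).
  (x - mu)^T · [Sigma^{-1} · (x - mu)] = (-1)·(-0.05) + (2)·(0.6667) = 1.3833.

Step 4 — take square root: d = √(1.3833) ≈ 1.1762.

d(x, mu) = √(1.3833) ≈ 1.1762


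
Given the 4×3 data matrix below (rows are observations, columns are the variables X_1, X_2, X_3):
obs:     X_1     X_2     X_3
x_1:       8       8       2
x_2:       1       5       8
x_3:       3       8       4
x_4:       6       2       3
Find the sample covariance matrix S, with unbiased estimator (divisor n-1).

Step 1 — column means:
  mean(X_1) = (8 + 1 + 3 + 6) / 4 = 18/4 = 4.5
  mean(X_2) = (8 + 5 + 8 + 2) / 4 = 23/4 = 5.75
  mean(X_3) = (2 + 8 + 4 + 3) / 4 = 17/4 = 4.25

Step 2 — sample covariance S[i,j] = (1/(n-1)) · Σ_k (x_{k,i} - mean_i) · (x_{k,j} - mean_j), with n-1 = 3.
  S[X_1,X_1] = ((3.5)·(3.5) + (-3.5)·(-3.5) + (-1.5)·(-1.5) + (1.5)·(1.5)) / 3 = 29/3 = 9.6667
  S[X_1,X_2] = ((3.5)·(2.25) + (-3.5)·(-0.75) + (-1.5)·(2.25) + (1.5)·(-3.75)) / 3 = 1.5/3 = 0.5
  S[X_1,X_3] = ((3.5)·(-2.25) + (-3.5)·(3.75) + (-1.5)·(-0.25) + (1.5)·(-1.25)) / 3 = -22.5/3 = -7.5
  S[X_2,X_2] = ((2.25)·(2.25) + (-0.75)·(-0.75) + (2.25)·(2.25) + (-3.75)·(-3.75)) / 3 = 24.75/3 = 8.25
  S[X_2,X_3] = ((2.25)·(-2.25) + (-0.75)·(3.75) + (2.25)·(-0.25) + (-3.75)·(-1.25)) / 3 = -3.75/3 = -1.25
  S[X_3,X_3] = ((-2.25)·(-2.25) + (3.75)·(3.75) + (-0.25)·(-0.25) + (-1.25)·(-1.25)) / 3 = 20.75/3 = 6.9167

S is symmetric (S[j,i] = S[i,j]). Assembling:

S = [[9.6667, 0.5, -7.5],
 [0.5, 8.25, -1.25],
 [-7.5, -1.25, 6.9167]]


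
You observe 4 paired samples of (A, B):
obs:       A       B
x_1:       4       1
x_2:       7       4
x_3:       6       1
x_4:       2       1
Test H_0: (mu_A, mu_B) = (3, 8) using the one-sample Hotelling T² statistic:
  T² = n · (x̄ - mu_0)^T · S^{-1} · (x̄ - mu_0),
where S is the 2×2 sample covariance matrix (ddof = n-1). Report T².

Step 1 — sample mean vector:
  mean(A) = (4 + 7 + 6 + 2) / 4 = 19/4 = 4.75
  mean(B) = (1 + 4 + 1 + 1) / 4 = 7/4 = 1.75
  x̄ = (4.75, 1.75),  deviation x̄ - mu_0 = (4.75, 1.75) - (3, 8) = (1.75, -6.25).

Step 2 — sample covariance matrix, S[i,j] = (1/(n-1)) · Σ_k (x_{k,i} - mean_i) · (x_{k,j} - mean_j), divisor n-1 = 3:
  S[A,A] = ((-0.75)·(-0.75) + (2.25)·(2.25) + (1.25)·(1.25) + (-2.75)·(-2.75)) / 3 = 14.75/3 = 4.9167
  S[A,B] = ((-0.75)·(-0.75) + (2.25)·(2.25) + (1.25)·(-0.75) + (-2.75)·(-0.75)) / 3 = 6.75/3 = 2.25
  S[B,B] = ((-0.75)·(-0.75) + (2.25)·(2.25) + (-0.75)·(-0.75) + (-0.75)·(-0.75)) / 3 = 6.75/3 = 2.25
  S = [[4.9167, 2.25],
 [2.25, 2.25]].

Step 3 — invert S. det(S) = 4.9167·2.25 - (2.25)² = 6.
  S^{-1} = (1/det) · [[d, -b], [-b, a]] = [[0.375, -0.375],
 [-0.375, 0.8194]].

Step 4 — quadratic form (x̄ - mu_0)^T · S^{-1} · (x̄ - mu_0):
  S^{-1} · (x̄ - mu_0) = (3, -5.7778),
  (x̄ - mu_0)^T · [...] = (1.75)·(3) + (-6.25)·(-5.7778) = 41.3611.

Step 5 — scale by n: T² = 4 · 41.3611 = 165.4444.

T² ≈ 165.4444


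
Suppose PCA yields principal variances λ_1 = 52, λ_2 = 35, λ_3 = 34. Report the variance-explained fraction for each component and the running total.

Step 1 — total variance = trace(Sigma) = Σ λ_i = 52 + 35 + 34 = 121.

Step 2 — fraction explained by component i = λ_i / Σ λ:
  PC1: 52/121 = 0.4298
  PC2: 35/121 = 0.2893
  PC3: 34/121 = 0.281

Step 3 — cumulative fraction after k components = (λ_1 + ... + λ_k) / Σ λ:
  k = 1: 52/121 = 0.4298
  k = 2: (52 + 35)/121 = 87/121 = 0.719
  k = 3: (52 + 35 + 34)/121 = 121/121 = 1

Summary (fraction, with percent):

explained: PC1 0.4298 (42.98%), PC2 0.2893 (28.93%), PC3 0.281 (28.1%);  cumulative: 0.4298, 0.719, 1


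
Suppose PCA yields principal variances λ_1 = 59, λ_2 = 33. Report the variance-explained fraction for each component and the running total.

Step 1 — total variance = trace(Sigma) = Σ λ_i = 59 + 33 = 92.

Step 2 — fraction explained by component i = λ_i / Σ λ:
  PC1: 59/92 = 0.6413
  PC2: 33/92 = 0.3587

Step 3 — cumulative fraction after k components = (λ_1 + ... + λ_k) / Σ λ:
  k = 1: 59/92 = 0.6413
  k = 2: (59 + 33)/92 = 92/92 = 1

Summary (fraction, with percent):

explained: PC1 0.6413 (64.13%), PC2 0.3587 (35.87%);  cumulative: 0.6413, 1


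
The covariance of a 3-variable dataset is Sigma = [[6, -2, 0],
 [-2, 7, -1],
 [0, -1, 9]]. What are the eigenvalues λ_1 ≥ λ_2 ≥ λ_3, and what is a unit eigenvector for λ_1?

Step 1 — characteristic polynomial p(λ) = det(λI - Sigma) = λ³ - tr·λ² + c_1·λ - det, where tr = trace, c_1 = sum of the principal 2×2 minors, det = det(Sigma):
  tr = 6 + 7 + 9 = 22,
  c_1 = (6·7 - (-2)²) + (6·9 - (0)²) + (7·9 - (-1)²) = 38 + 54 + 62 = 154,
  det = 6·(7·9 - (-1)²) - (-2)·((-2)·9 - (-1)·(0)) + (0)·((-2)·(-1) - 7·(0)) = 6·(62) - (-2)·(-18) + (0)·(2) = 336.
  So p(λ) = λ³ - 22λ² + 154λ - 336.
Step 2 — look for an integer root (rational root theorem: any rational root is an integer divisor of 336). Testing λ = 8:
  p(8) = 512 - 1408 + 1232 - 336 = 0  ✓
  Dividing out (λ - 8): p(λ) = (λ - 8)(λ² - 14λ + 42).
Step 3 — remaining eigenvalues from the quadratic λ² - 14λ + 42 = 0:
  Δ = 14² - 4·42 = 196 - 168 = 28,  λ = (14 ± √28)/2 = (14 ± 5.2915)/2 ≈ 9.6458 or 4.3542.
  Sorted: λ_1 = 9.6458,  λ_2 = 8,  λ_3 = 4.3542  (check: sum = 22 = tr ✓).

Step 4 — unit eigenvector for λ_1 ≈ 9.6458: v spans the null space of (Sigma - λ_1 I), whose rows are
  r_1 = (-3.6458, -2, 0),  r_2 = (-2, -2.6458, -1),  r_3 = (0, -1, -0.6458).
  v is orthogonal to every row, so take v ∝ r_1 × r_2 = ((-2)·(-1) - (0)·(-2.6458), (0)·(-2) - (-3.6458)·(-1), (-3.6458)·(-2.6458) - (-2)·(-2)) ≈ (2, -3.6458, 5.6458).
  Let u = (2, -3.6458, 5.6458).
  ||u|| = √((2)² + (-3.6458)² + (5.6458)²) = √(49.166) ≈ 7.0118,  v_1 = u/||u|| ≈ (0.2852, -0.5199, 0.8052) (||v_1|| = 1).

λ_1 = 9.6458,  λ_2 = 8,  λ_3 = 4.3542;  v_1 ≈ (0.2852, -0.5199, 0.8052)


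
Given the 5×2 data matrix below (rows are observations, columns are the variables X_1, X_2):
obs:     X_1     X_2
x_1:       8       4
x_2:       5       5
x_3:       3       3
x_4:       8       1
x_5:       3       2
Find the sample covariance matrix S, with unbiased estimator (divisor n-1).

Step 1 — column means:
  mean(X_1) = (8 + 5 + 3 + 8 + 3) / 5 = 27/5 = 5.4
  mean(X_2) = (4 + 5 + 3 + 1 + 2) / 5 = 15/5 = 3

Step 2 — sample covariance S[i,j] = (1/(n-1)) · Σ_k (x_{k,i} - mean_i) · (x_{k,j} - mean_j), with n-1 = 4.
  S[X_1,X_1] = ((2.6)·(2.6) + (-0.4)·(-0.4) + (-2.4)·(-2.4) + (2.6)·(2.6) + (-2.4)·(-2.4)) / 4 = 25.2/4 = 6.3
  S[X_1,X_2] = ((2.6)·(1) + (-0.4)·(2) + (-2.4)·(0) + (2.6)·(-2) + (-2.4)·(-1)) / 4 = -1/4 = -0.25
  S[X_2,X_2] = ((1)·(1) + (2)·(2) + (0)·(0) + (-2)·(-2) + (-1)·(-1)) / 4 = 10/4 = 2.5

S is symmetric (S[j,i] = S[i,j]). Assembling:

S = [[6.3, -0.25],
 [-0.25, 2.5]]


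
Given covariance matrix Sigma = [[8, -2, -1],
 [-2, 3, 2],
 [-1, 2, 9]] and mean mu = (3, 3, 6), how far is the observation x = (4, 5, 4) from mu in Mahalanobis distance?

Step 1 — centre the observation: (x - mu) = (1, 2, -2).

Step 2 — invert Sigma (cofactor / det for 3×3, or solve directly):
  Sigma^{-1} = [[0.1503, 0.1046, -0.0065],
 [0.1046, 0.4641, -0.0915],
 [-0.0065, -0.0915, 0.1307]].

Step 3 — form the quadratic (x - mu)^T · Sigma^{-1} · (x - mu):
  Sigma^{-1} · (x - mu) = (0.3725, 1.2157, -0.451).
  (x - mu)^T · [Sigma^{-1} · (x - mu)] = (1)·(0.3725) + (2)·(1.2157) + (-2)·(-0.451) = 3.7059.

Step 4 — take square root: d = √(3.7059) ≈ 1.9251.

d(x, mu) = √(3.7059) ≈ 1.9251


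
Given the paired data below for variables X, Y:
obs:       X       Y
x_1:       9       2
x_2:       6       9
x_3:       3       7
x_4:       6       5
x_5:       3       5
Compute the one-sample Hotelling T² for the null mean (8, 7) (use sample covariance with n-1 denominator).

Step 1 — sample mean vector:
  mean(X) = (9 + 6 + 3 + 6 + 3) / 5 = 27/5 = 5.4
  mean(Y) = (2 + 9 + 7 + 5 + 5) / 5 = 28/5 = 5.6
  x̄ = (5.4, 5.6),  deviation x̄ - mu_0 = (5.4, 5.6) - (8, 7) = (-2.6, -1.4).

Step 2 — sample covariance matrix, S[i,j] = (1/(n-1)) · Σ_k (x_{k,i} - mean_i) · (x_{k,j} - mean_j), divisor n-1 = 4:
  S[X,X] = ((3.6)·(3.6) + (0.6)·(0.6) + (-2.4)·(-2.4) + (0.6)·(0.6) + (-2.4)·(-2.4)) / 4 = 25.2/4 = 6.3
  S[X,Y] = ((3.6)·(-3.6) + (0.6)·(3.4) + (-2.4)·(1.4) + (0.6)·(-0.6) + (-2.4)·(-0.6)) / 4 = -13.2/4 = -3.3
  S[Y,Y] = ((-3.6)·(-3.6) + (3.4)·(3.4) + (1.4)·(1.4) + (-0.6)·(-0.6) + (-0.6)·(-0.6)) / 4 = 27.2/4 = 6.8
  S = [[6.3, -3.3],
 [-3.3, 6.8]].

Step 3 — invert S. det(S) = 6.3·6.8 - (-3.3)² = 31.95.
  S^{-1} = (1/det) · [[d, -b], [-b, a]] = [[0.2128, 0.1033],
 [0.1033, 0.1972]].

Step 4 — quadratic form (x̄ - mu_0)^T · S^{-1} · (x̄ - mu_0):
  S^{-1} · (x̄ - mu_0) = (-0.698, -0.5446),
  (x̄ - mu_0)^T · [...] = (-2.6)·(-0.698) + (-1.4)·(-0.5446) = 2.5772.

Step 5 — scale by n: T² = 5 · 2.5772 = 12.8858.

T² ≈ 12.8858


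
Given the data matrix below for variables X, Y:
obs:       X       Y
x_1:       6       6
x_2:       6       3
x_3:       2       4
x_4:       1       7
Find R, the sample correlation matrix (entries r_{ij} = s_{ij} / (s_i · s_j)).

Step 1 — column means:
  mean(X) = (6 + 6 + 2 + 1) / 4 = 15/4 = 3.75
  mean(Y) = (6 + 3 + 4 + 7) / 4 = 20/4 = 5

Step 2 — sample variances and covariances s[i,j] = (1/(n-1)) · Σ_k (x_{k,i} - mean_i) · (x_{k,j} - mean_j), with n-1 = 3:
  s[X,X] = ((2.25)·(2.25) + (2.25)·(2.25) + (-1.75)·(-1.75) + (-2.75)·(-2.75)) / 3 = 20.75/3 = 6.9167
  s[X,Y] = ((2.25)·(1) + (2.25)·(-2) + (-1.75)·(-1) + (-2.75)·(2)) / 3 = -6/3 = -2
  s[Y,Y] = ((1)·(1) + (-2)·(-2) + (-1)·(-1) + (2)·(2)) / 3 = 10/3 = 3.3333
  Sample standard deviations s_i = √(s[i,i]):
  s(X) = √(6.9167) = 2.63
  s(Y) = √(3.3333) = 1.8257

Step 3 — r_{ij} = s_{ij} / (s_i · s_j):
  r[X,X] = 1 (diagonal).
  r[X,Y] = -2 / (2.63 · 1.8257) = -2 / 4.8016 = -0.4165
  r[Y,Y] = 1 (diagonal).

R is symmetric with unit diagonal. Assembling:

R = [[1, -0.4165],
 [-0.4165, 1]]


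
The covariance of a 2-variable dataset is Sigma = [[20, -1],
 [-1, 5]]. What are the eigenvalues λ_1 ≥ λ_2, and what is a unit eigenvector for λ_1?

Step 1 — characteristic polynomial of 2×2 Sigma:
  det(Sigma - λI) = λ² - trace · λ + det = 0.
  trace = 20 + 5 = 25, det = 20·5 - (-1)² = 99.
Step 2 — discriminant:
  Δ = trace² - 4·det = 625 - 396 = 229.
Step 3 — eigenvalues:
  λ = (trace ± √Δ)/2 = (25 ± 15.1327)/2,
  λ_1 = 20.0664,  λ_2 = 4.9336.

Step 4 — unit eigenvector for λ_1: solve (Sigma - λ_1 I)v = 0. First row:
  (20 - 20.0664)·v_x + (-1)·v_y = 0, i.e. (-0.0664)·v_x + (-1)·v_y = 0,
  so v ∝ (b, λ_1 - a) = (-1, 0.0664); multiply by -1 so the first entry is positive: u = (1, -0.0664).
  ||u|| = √((1)² + (-0.0664)²) = √(1.0044) ≈ 1.0022,
  v_1 = u/||u|| ≈ (0.9978, -0.0662) (||v_1|| = 1).

λ_1 = 20.0664,  λ_2 = 4.9336;  v_1 ≈ (0.9978, -0.0662)


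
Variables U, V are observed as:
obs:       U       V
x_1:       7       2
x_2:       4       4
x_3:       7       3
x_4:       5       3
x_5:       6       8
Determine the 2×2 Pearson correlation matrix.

Step 1 — column means:
  mean(U) = (7 + 4 + 7 + 5 + 6) / 5 = 29/5 = 5.8
  mean(V) = (2 + 4 + 3 + 3 + 8) / 5 = 20/5 = 4

Step 2 — sample variances and covariances s[i,j] = (1/(n-1)) · Σ_k (x_{k,i} - mean_i) · (x_{k,j} - mean_j), with n-1 = 4:
  s[U,U] = ((1.2)·(1.2) + (-1.8)·(-1.8) + (1.2)·(1.2) + (-0.8)·(-0.8) + (0.2)·(0.2)) / 4 = 6.8/4 = 1.7
  s[U,V] = ((1.2)·(-2) + (-1.8)·(0) + (1.2)·(-1) + (-0.8)·(-1) + (0.2)·(4)) / 4 = -2/4 = -0.5
  s[V,V] = ((-2)·(-2) + (0)·(0) + (-1)·(-1) + (-1)·(-1) + (4)·(4)) / 4 = 22/4 = 5.5
  Sample standard deviations s_i = √(s[i,i]):
  s(U) = √(1.7) = 1.3038
  s(V) = √(5.5) = 2.3452

Step 3 — r_{ij} = s_{ij} / (s_i · s_j):
  r[U,U] = 1 (diagonal).
  r[U,V] = -0.5 / (1.3038 · 2.3452) = -0.5 / 3.0578 = -0.1635
  r[V,V] = 1 (diagonal).

R is symmetric with unit diagonal. Assembling:

R = [[1, -0.1635],
 [-0.1635, 1]]


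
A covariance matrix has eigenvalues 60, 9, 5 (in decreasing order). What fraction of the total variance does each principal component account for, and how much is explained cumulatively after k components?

Step 1 — total variance = trace(Sigma) = Σ λ_i = 60 + 9 + 5 = 74.

Step 2 — fraction explained by component i = λ_i / Σ λ:
  PC1: 60/74 = 0.8108
  PC2: 9/74 = 0.1216
  PC3: 5/74 = 0.0676

Step 3 — cumulative fraction after k components = (λ_1 + ... + λ_k) / Σ λ:
  k = 1: 60/74 = 0.8108
  k = 2: (60 + 9)/74 = 69/74 = 0.9324
  k = 3: (60 + 9 + 5)/74 = 74/74 = 1

Summary (fraction, with percent):

explained: PC1 0.8108 (81.08%), PC2 0.1216 (12.16%), PC3 0.0676 (6.76%);  cumulative: 0.8108, 0.9324, 1


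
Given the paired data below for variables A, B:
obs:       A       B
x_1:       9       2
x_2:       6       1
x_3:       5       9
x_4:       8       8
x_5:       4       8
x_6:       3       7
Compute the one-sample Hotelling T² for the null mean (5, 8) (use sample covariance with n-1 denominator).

Step 1 — sample mean vector:
  mean(A) = (9 + 6 + 5 + 8 + 4 + 3) / 6 = 35/6 = 5.8333
  mean(B) = (2 + 1 + 9 + 8 + 8 + 7) / 6 = 35/6 = 5.8333
  x̄ = (5.8333, 5.8333),  deviation x̄ - mu_0 = (5.8333, 5.8333) - (5, 8) = (0.8333, -2.1667).

Step 2 — sample covariance matrix, S[i,j] = (1/(n-1)) · Σ_k (x_{k,i} - mean_i) · (x_{k,j} - mean_j), divisor n-1 = 5:
  S[A,A] = ((3.1667)·(3.1667) + (0.1667)·(0.1667) + (-0.8333)·(-0.8333) + (2.1667)·(2.1667) + (-1.8333)·(-1.8333) + (-2.8333)·(-2.8333)) / 5 = 26.8333/5 = 5.3667
  S[A,B] = ((3.1667)·(-3.8333) + (0.1667)·(-4.8333) + (-0.8333)·(3.1667) + (2.1667)·(2.1667) + (-1.8333)·(2.1667) + (-2.8333)·(1.1667)) / 5 = -18.1667/5 = -3.6333
  S[B,B] = ((-3.8333)·(-3.8333) + (-4.8333)·(-4.8333) + (3.1667)·(3.1667) + (2.1667)·(2.1667) + (2.1667)·(2.1667) + (1.1667)·(1.1667)) / 5 = 58.8333/5 = 11.7667
  S = [[5.3667, -3.6333],
 [-3.6333, 11.7667]].

Step 3 — invert S. det(S) = 5.3667·11.7667 - (-3.6333)² = 49.9467.
  S^{-1} = (1/det) · [[d, -b], [-b, a]] = [[0.2356, 0.0727],
 [0.0727, 0.1074]].

Step 4 — quadratic form (x̄ - mu_0)^T · S^{-1} · (x̄ - mu_0):
  S^{-1} · (x̄ - mu_0) = (0.0387, -0.1722),
  (x̄ - mu_0)^T · [...] = (0.8333)·(0.0387) + (-2.1667)·(-0.1722) = 0.4053.

Step 5 — scale by n: T² = 6 · 0.4053 = 2.4319.

T² ≈ 2.4319


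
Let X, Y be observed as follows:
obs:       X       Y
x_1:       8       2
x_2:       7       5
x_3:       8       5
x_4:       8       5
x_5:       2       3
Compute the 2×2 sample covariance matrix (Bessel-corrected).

Step 1 — column means:
  mean(X) = (8 + 7 + 8 + 8 + 2) / 5 = 33/5 = 6.6
  mean(Y) = (2 + 5 + 5 + 5 + 3) / 5 = 20/5 = 4

Step 2 — sample covariance S[i,j] = (1/(n-1)) · Σ_k (x_{k,i} - mean_i) · (x_{k,j} - mean_j), with n-1 = 4.
  S[X,X] = ((1.4)·(1.4) + (0.4)·(0.4) + (1.4)·(1.4) + (1.4)·(1.4) + (-4.6)·(-4.6)) / 4 = 27.2/4 = 6.8
  S[X,Y] = ((1.4)·(-2) + (0.4)·(1) + (1.4)·(1) + (1.4)·(1) + (-4.6)·(-1)) / 4 = 5/4 = 1.25
  S[Y,Y] = ((-2)·(-2) + (1)·(1) + (1)·(1) + (1)·(1) + (-1)·(-1)) / 4 = 8/4 = 2

S is symmetric (S[j,i] = S[i,j]). Assembling:

S = [[6.8, 1.25],
 [1.25, 2]]


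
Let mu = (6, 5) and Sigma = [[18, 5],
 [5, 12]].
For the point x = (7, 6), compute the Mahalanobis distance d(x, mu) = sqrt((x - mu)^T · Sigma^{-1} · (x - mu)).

Step 1 — centre the observation: (x - mu) = (1, 1).

Step 2 — invert Sigma. det(Sigma) = 18·12 - (5)² = 191.
  Sigma^{-1} = (1/det) · [[d, -b], [-b, a]] = [[0.0628, -0.0262],
 [-0.0262, 0.0942]].

Step 3 — form the quadratic (x - mu)^T · Sigma^{-1} · (x - mu):
  Sigma^{-1} · (x - mu) = (0.0366, 0.0681).
  (x - mu)^T · [Sigma^{-1} · (x - mu)] = (1)·(0.0366) + (1)·(0.0681) = 0.1047.

Step 4 — take square root: d = √(0.1047) ≈ 0.3236.

d(x, mu) = √(0.1047) ≈ 0.3236


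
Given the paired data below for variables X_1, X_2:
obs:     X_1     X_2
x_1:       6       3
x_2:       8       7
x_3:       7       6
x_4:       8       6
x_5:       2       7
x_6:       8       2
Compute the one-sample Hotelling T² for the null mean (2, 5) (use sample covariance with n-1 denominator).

Step 1 — sample mean vector:
  mean(X_1) = (6 + 8 + 7 + 8 + 2 + 8) / 6 = 39/6 = 6.5
  mean(X_2) = (3 + 7 + 6 + 6 + 7 + 2) / 6 = 31/6 = 5.1667
  x̄ = (6.5, 5.1667),  deviation x̄ - mu_0 = (6.5, 5.1667) - (2, 5) = (4.5, 0.1667).

Step 2 — sample covariance matrix, S[i,j] = (1/(n-1)) · Σ_k (x_{k,i} - mean_i) · (x_{k,j} - mean_j), divisor n-1 = 5:
  S[X_1,X_1] = ((-0.5)·(-0.5) + (1.5)·(1.5) + (0.5)·(0.5) + (1.5)·(1.5) + (-4.5)·(-4.5) + (1.5)·(1.5)) / 5 = 27.5/5 = 5.5
  S[X_1,X_2] = ((-0.5)·(-2.1667) + (1.5)·(1.8333) + (0.5)·(0.8333) + (1.5)·(0.8333) + (-4.5)·(1.8333) + (1.5)·(-3.1667)) / 5 = -7.5/5 = -1.5
  S[X_2,X_2] = ((-2.1667)·(-2.1667) + (1.8333)·(1.8333) + (0.8333)·(0.8333) + (0.8333)·(0.8333) + (1.8333)·(1.8333) + (-3.1667)·(-3.1667)) / 5 = 22.8333/5 = 4.5667
  S = [[5.5, -1.5],
 [-1.5, 4.5667]].

Step 3 — invert S. det(S) = 5.5·4.5667 - (-1.5)² = 22.8667.
  S^{-1} = (1/det) · [[d, -b], [-b, a]] = [[0.1997, 0.0656],
 [0.0656, 0.2405]].

Step 4 — quadratic form (x̄ - mu_0)^T · S^{-1} · (x̄ - mu_0):
  S^{-1} · (x̄ - mu_0) = (0.9096, 0.3353),
  (x̄ - mu_0)^T · [...] = (4.5)·(0.9096) + (0.1667)·(0.3353) = 4.1492.

Step 5 — scale by n: T² = 6 · 4.1492 = 24.895.

T² ≈ 24.895


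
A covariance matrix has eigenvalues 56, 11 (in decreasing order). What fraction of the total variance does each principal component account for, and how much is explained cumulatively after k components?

Step 1 — total variance = trace(Sigma) = Σ λ_i = 56 + 11 = 67.

Step 2 — fraction explained by component i = λ_i / Σ λ:
  PC1: 56/67 = 0.8358
  PC2: 11/67 = 0.1642

Step 3 — cumulative fraction after k components = (λ_1 + ... + λ_k) / Σ λ:
  k = 1: 56/67 = 0.8358
  k = 2: (56 + 11)/67 = 67/67 = 1

Summary (fraction, with percent):

explained: PC1 0.8358 (83.58%), PC2 0.1642 (16.42%);  cumulative: 0.8358, 1


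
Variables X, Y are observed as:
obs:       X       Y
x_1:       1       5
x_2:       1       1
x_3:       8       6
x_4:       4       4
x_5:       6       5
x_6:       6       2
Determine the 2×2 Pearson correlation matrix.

Step 1 — column means:
  mean(X) = (1 + 1 + 8 + 4 + 6 + 6) / 6 = 26/6 = 4.3333
  mean(Y) = (5 + 1 + 6 + 4 + 5 + 2) / 6 = 23/6 = 3.8333

Step 2 — sample variances and covariances s[i,j] = (1/(n-1)) · Σ_k (x_{k,i} - mean_i) · (x_{k,j} - mean_j), with n-1 = 5:
  s[X,X] = ((-3.3333)·(-3.3333) + (-3.3333)·(-3.3333) + (3.6667)·(3.6667) + (-0.3333)·(-0.3333) + (1.6667)·(1.6667) + (1.6667)·(1.6667)) / 5 = 41.3333/5 = 8.2667
  s[X,Y] = ((-3.3333)·(1.1667) + (-3.3333)·(-2.8333) + (3.6667)·(2.1667) + (-0.3333)·(0.1667) + (1.6667)·(1.1667) + (1.6667)·(-1.8333)) / 5 = 12.3333/5 = 2.4667
  s[Y,Y] = ((1.1667)·(1.1667) + (-2.8333)·(-2.8333) + (2.1667)·(2.1667) + (0.1667)·(0.1667) + (1.1667)·(1.1667) + (-1.8333)·(-1.8333)) / 5 = 18.8333/5 = 3.7667
  Sample standard deviations s_i = √(s[i,i]):
  s(X) = √(8.2667) = 2.8752
  s(Y) = √(3.7667) = 1.9408

Step 3 — r_{ij} = s_{ij} / (s_i · s_j):
  r[X,X] = 1 (diagonal).
  r[X,Y] = 2.4667 / (2.8752 · 1.9408) = 2.4667 / 5.5801 = 0.442
  r[Y,Y] = 1 (diagonal).

R is symmetric with unit diagonal. Assembling:

R = [[1, 0.442],
 [0.442, 1]]


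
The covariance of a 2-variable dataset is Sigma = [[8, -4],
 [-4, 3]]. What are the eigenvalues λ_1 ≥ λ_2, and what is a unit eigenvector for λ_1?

Step 1 — characteristic polynomial of 2×2 Sigma:
  det(Sigma - λI) = λ² - trace · λ + det = 0.
  trace = 8 + 3 = 11, det = 8·3 - (-4)² = 8.
Step 2 — discriminant:
  Δ = trace² - 4·det = 121 - 32 = 89.
Step 3 — eigenvalues:
  λ = (trace ± √Δ)/2 = (11 ± 9.434)/2,
  λ_1 = 10.217,  λ_2 = 0.783.

Step 4 — unit eigenvector for λ_1: solve (Sigma - λ_1 I)v = 0. First row:
  (8 - 10.217)·v_x + (-4)·v_y = 0, i.e. (-2.217)·v_x + (-4)·v_y = 0,
  so v ∝ (b, λ_1 - a) = (-4, 2.217); multiply by -1 so the first entry is positive: u = (4, -2.217).
  ||u|| = √((4)² + (-2.217)²) = √(20.915) ≈ 4.5733,
  v_1 = u/||u|| ≈ (0.8746, -0.4848) (||v_1|| = 1).

λ_1 = 10.217,  λ_2 = 0.783;  v_1 ≈ (0.8746, -0.4848)


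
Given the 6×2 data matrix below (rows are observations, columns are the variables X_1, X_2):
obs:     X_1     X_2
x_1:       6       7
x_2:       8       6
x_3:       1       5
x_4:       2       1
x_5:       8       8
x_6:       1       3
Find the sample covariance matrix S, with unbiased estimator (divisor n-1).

Step 1 — column means:
  mean(X_1) = (6 + 8 + 1 + 2 + 8 + 1) / 6 = 26/6 = 4.3333
  mean(X_2) = (7 + 6 + 5 + 1 + 8 + 3) / 6 = 30/6 = 5

Step 2 — sample covariance S[i,j] = (1/(n-1)) · Σ_k (x_{k,i} - mean_i) · (x_{k,j} - mean_j), with n-1 = 5.
  S[X_1,X_1] = ((1.6667)·(1.6667) + (3.6667)·(3.6667) + (-3.3333)·(-3.3333) + (-2.3333)·(-2.3333) + (3.6667)·(3.6667) + (-3.3333)·(-3.3333)) / 5 = 57.3333/5 = 11.4667
  S[X_1,X_2] = ((1.6667)·(2) + (3.6667)·(1) + (-3.3333)·(0) + (-2.3333)·(-4) + (3.6667)·(3) + (-3.3333)·(-2)) / 5 = 34/5 = 6.8
  S[X_2,X_2] = ((2)·(2) + (1)·(1) + (0)·(0) + (-4)·(-4) + (3)·(3) + (-2)·(-2)) / 5 = 34/5 = 6.8

S is symmetric (S[j,i] = S[i,j]). Assembling:

S = [[11.4667, 6.8],
 [6.8, 6.8]]


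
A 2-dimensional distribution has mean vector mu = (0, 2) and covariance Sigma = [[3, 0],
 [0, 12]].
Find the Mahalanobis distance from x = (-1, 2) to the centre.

Step 1 — centre the observation: (x - mu) = (-1, 0).

Step 2 — invert Sigma. det(Sigma) = 3·12 - (0)² = 36.
  Sigma^{-1} = (1/det) · [[d, -b], [-b, a]] = [[0.3333, 0],
 [0, 0.0833]].

Step 3 — form the quadratic (x - mu)^T · Sigma^{-1} · (x - mu):
  Sigma^{-1} · (x - mu) = (-0.3333, 0).
  (x - mu)^T · [Sigma^{-1} · (x - mu)] = (-1)·(-0.3333) + (0)·(0) = 0.3333.

Step 4 — take square root: d = √(0.3333) ≈ 0.5774.

d(x, mu) = √(0.3333) ≈ 0.5774


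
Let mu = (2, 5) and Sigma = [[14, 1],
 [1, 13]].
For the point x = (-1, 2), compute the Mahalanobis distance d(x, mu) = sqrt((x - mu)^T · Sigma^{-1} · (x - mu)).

Step 1 — centre the observation: (x - mu) = (-3, -3).

Step 2 — invert Sigma. det(Sigma) = 14·13 - (1)² = 181.
  Sigma^{-1} = (1/det) · [[d, -b], [-b, a]] = [[0.0718, -0.0055],
 [-0.0055, 0.0773]].

Step 3 — form the quadratic (x - mu)^T · Sigma^{-1} · (x - mu):
  Sigma^{-1} · (x - mu) = (-0.1989, -0.2155).
  (x - mu)^T · [Sigma^{-1} · (x - mu)] = (-3)·(-0.1989) + (-3)·(-0.2155) = 1.2431.

Step 4 — take square root: d = √(1.2431) ≈ 1.1149.

d(x, mu) = √(1.2431) ≈ 1.1149


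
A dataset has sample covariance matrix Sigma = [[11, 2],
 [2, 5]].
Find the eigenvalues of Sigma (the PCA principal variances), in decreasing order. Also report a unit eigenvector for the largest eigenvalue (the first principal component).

Step 1 — characteristic polynomial of 2×2 Sigma:
  det(Sigma - λI) = λ² - trace · λ + det = 0.
  trace = 11 + 5 = 16, det = 11·5 - (2)² = 51.
Step 2 — discriminant:
  Δ = trace² - 4·det = 256 - 204 = 52.
Step 3 — eigenvalues:
  λ = (trace ± √Δ)/2 = (16 ± 7.2111)/2,
  λ_1 = 11.6056,  λ_2 = 4.3944.

Step 4 — unit eigenvector for λ_1: solve (Sigma - λ_1 I)v = 0. First row:
  (11 - 11.6056)·v_x + (2)·v_y = 0, i.e. (-0.6056)·v_x + (2)·v_y = 0,
  so v ∝ (b, λ_1 - a) = (2, 0.6056) = u.
  ||u|| = √((2)² + (0.6056)²) = √(4.3667) ≈ 2.0897,
  v_1 = u/||u|| ≈ (0.9571, 0.2898) (||v_1|| = 1).

λ_1 = 11.6056,  λ_2 = 4.3944;  v_1 ≈ (0.9571, 0.2898)


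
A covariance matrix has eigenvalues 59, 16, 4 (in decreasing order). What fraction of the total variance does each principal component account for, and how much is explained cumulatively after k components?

Step 1 — total variance = trace(Sigma) = Σ λ_i = 59 + 16 + 4 = 79.

Step 2 — fraction explained by component i = λ_i / Σ λ:
  PC1: 59/79 = 0.7468
  PC2: 16/79 = 0.2025
  PC3: 4/79 = 0.0506

Step 3 — cumulative fraction after k components = (λ_1 + ... + λ_k) / Σ λ:
  k = 1: 59/79 = 0.7468
  k = 2: (59 + 16)/79 = 75/79 = 0.9494
  k = 3: (59 + 16 + 4)/79 = 79/79 = 1

Summary (fraction, with percent):

explained: PC1 0.7468 (74.68%), PC2 0.2025 (20.25%), PC3 0.0506 (5.06%);  cumulative: 0.7468, 0.9494, 1


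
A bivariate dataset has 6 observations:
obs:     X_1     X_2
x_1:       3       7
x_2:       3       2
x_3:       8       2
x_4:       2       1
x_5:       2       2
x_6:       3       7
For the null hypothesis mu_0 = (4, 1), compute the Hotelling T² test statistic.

Step 1 — sample mean vector:
  mean(X_1) = (3 + 3 + 8 + 2 + 2 + 3) / 6 = 21/6 = 3.5
  mean(X_2) = (7 + 2 + 2 + 1 + 2 + 7) / 6 = 21/6 = 3.5
  x̄ = (3.5, 3.5),  deviation x̄ - mu_0 = (3.5, 3.5) - (4, 1) = (-0.5, 2.5).

Step 2 — sample covariance matrix, S[i,j] = (1/(n-1)) · Σ_k (x_{k,i} - mean_i) · (x_{k,j} - mean_j), divisor n-1 = 5:
  S[X_1,X_1] = ((-0.5)·(-0.5) + (-0.5)·(-0.5) + (4.5)·(4.5) + (-1.5)·(-1.5) + (-1.5)·(-1.5) + (-0.5)·(-0.5)) / 5 = 25.5/5 = 5.1
  S[X_1,X_2] = ((-0.5)·(3.5) + (-0.5)·(-1.5) + (4.5)·(-1.5) + (-1.5)·(-2.5) + (-1.5)·(-1.5) + (-0.5)·(3.5)) / 5 = -3.5/5 = -0.7
  S[X_2,X_2] = ((3.5)·(3.5) + (-1.5)·(-1.5) + (-1.5)·(-1.5) + (-2.5)·(-2.5) + (-1.5)·(-1.5) + (3.5)·(3.5)) / 5 = 37.5/5 = 7.5
  S = [[5.1, -0.7],
 [-0.7, 7.5]].

Step 3 — invert S. det(S) = 5.1·7.5 - (-0.7)² = 37.76.
  S^{-1} = (1/det) · [[d, -b], [-b, a]] = [[0.1986, 0.0185],
 [0.0185, 0.1351]].

Step 4 — quadratic form (x̄ - mu_0)^T · S^{-1} · (x̄ - mu_0):
  S^{-1} · (x̄ - mu_0) = (-0.053, 0.3284),
  (x̄ - mu_0)^T · [...] = (-0.5)·(-0.053) + (2.5)·(0.3284) = 0.8475.

Step 5 — scale by n: T² = 6 · 0.8475 = 5.0847.

T² ≈ 5.0847


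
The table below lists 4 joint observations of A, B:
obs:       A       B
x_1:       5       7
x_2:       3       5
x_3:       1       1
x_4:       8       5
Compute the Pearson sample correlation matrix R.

Step 1 — column means:
  mean(A) = (5 + 3 + 1 + 8) / 4 = 17/4 = 4.25
  mean(B) = (7 + 5 + 1 + 5) / 4 = 18/4 = 4.5

Step 2 — sample variances and covariances s[i,j] = (1/(n-1)) · Σ_k (x_{k,i} - mean_i) · (x_{k,j} - mean_j), with n-1 = 3:
  s[A,A] = ((0.75)·(0.75) + (-1.25)·(-1.25) + (-3.25)·(-3.25) + (3.75)·(3.75)) / 3 = 26.75/3 = 8.9167
  s[A,B] = ((0.75)·(2.5) + (-1.25)·(0.5) + (-3.25)·(-3.5) + (3.75)·(0.5)) / 3 = 14.5/3 = 4.8333
  s[B,B] = ((2.5)·(2.5) + (0.5)·(0.5) + (-3.5)·(-3.5) + (0.5)·(0.5)) / 3 = 19/3 = 6.3333
  Sample standard deviations s_i = √(s[i,i]):
  s(A) = √(8.9167) = 2.9861
  s(B) = √(6.3333) = 2.5166

Step 3 — r_{ij} = s_{ij} / (s_i · s_j):
  r[A,A] = 1 (diagonal).
  r[A,B] = 4.8333 / (2.9861 · 2.5166) = 4.8333 / 7.5148 = 0.6432
  r[B,B] = 1 (diagonal).

R is symmetric with unit diagonal. Assembling:

R = [[1, 0.6432],
 [0.6432, 1]]


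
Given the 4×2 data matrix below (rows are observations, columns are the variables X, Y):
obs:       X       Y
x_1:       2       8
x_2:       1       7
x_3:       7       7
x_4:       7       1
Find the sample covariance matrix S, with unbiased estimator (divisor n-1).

Step 1 — column means:
  mean(X) = (2 + 1 + 7 + 7) / 4 = 17/4 = 4.25
  mean(Y) = (8 + 7 + 7 + 1) / 4 = 23/4 = 5.75

Step 2 — sample covariance S[i,j] = (1/(n-1)) · Σ_k (x_{k,i} - mean_i) · (x_{k,j} - mean_j), with n-1 = 3.
  S[X,X] = ((-2.25)·(-2.25) + (-3.25)·(-3.25) + (2.75)·(2.75) + (2.75)·(2.75)) / 3 = 30.75/3 = 10.25
  S[X,Y] = ((-2.25)·(2.25) + (-3.25)·(1.25) + (2.75)·(1.25) + (2.75)·(-4.75)) / 3 = -18.75/3 = -6.25
  S[Y,Y] = ((2.25)·(2.25) + (1.25)·(1.25) + (1.25)·(1.25) + (-4.75)·(-4.75)) / 3 = 30.75/3 = 10.25

S is symmetric (S[j,i] = S[i,j]). Assembling:

S = [[10.25, -6.25],
 [-6.25, 10.25]]


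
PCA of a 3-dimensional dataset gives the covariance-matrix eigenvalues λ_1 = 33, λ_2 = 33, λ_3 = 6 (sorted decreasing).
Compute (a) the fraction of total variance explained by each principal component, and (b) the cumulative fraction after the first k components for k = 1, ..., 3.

Step 1 — total variance = trace(Sigma) = Σ λ_i = 33 + 33 + 6 = 72.

Step 2 — fraction explained by component i = λ_i / Σ λ:
  PC1: 33/72 = 0.4583
  PC2: 33/72 = 0.4583
  PC3: 6/72 = 0.0833

Step 3 — cumulative fraction after k components = (λ_1 + ... + λ_k) / Σ λ:
  k = 1: 33/72 = 0.4583
  k = 2: (33 + 33)/72 = 66/72 = 0.9167
  k = 3: (33 + 33 + 6)/72 = 72/72 = 1

Summary (fraction, with percent):

explained: PC1 0.4583 (45.83%), PC2 0.4583 (45.83%), PC3 0.0833 (8.33%);  cumulative: 0.4583, 0.9167, 1


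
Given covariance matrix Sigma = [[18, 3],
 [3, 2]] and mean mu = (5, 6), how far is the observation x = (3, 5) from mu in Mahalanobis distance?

Step 1 — centre the observation: (x - mu) = (-2, -1).

Step 2 — invert Sigma. det(Sigma) = 18·2 - (3)² = 27.
  Sigma^{-1} = (1/det) · [[d, -b], [-b, a]] = [[0.0741, -0.1111],
 [-0.1111, 0.6667]].

Step 3 — form the quadratic (x - mu)^T · Sigma^{-1} · (x - mu):
  Sigma^{-1} · (x - mu) = (-0.037, -0.4444).
  (x - mu)^T · [Sigma^{-1} · (x - mu)] = (-2)·(-0.037) + (-1)·(-0.4444) = 0.5185.

Step 4 — take square root: d = √(0.5185) ≈ 0.7201.

d(x, mu) = √(0.5185) ≈ 0.7201


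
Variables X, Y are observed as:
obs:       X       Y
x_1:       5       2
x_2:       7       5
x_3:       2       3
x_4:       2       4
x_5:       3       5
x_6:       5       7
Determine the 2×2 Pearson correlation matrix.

Step 1 — column means:
  mean(X) = (5 + 7 + 2 + 2 + 3 + 5) / 6 = 24/6 = 4
  mean(Y) = (2 + 5 + 3 + 4 + 5 + 7) / 6 = 26/6 = 4.3333

Step 2 — sample variances and covariances s[i,j] = (1/(n-1)) · Σ_k (x_{k,i} - mean_i) · (x_{k,j} - mean_j), with n-1 = 5:
  s[X,X] = ((1)·(1) + (3)·(3) + (-2)·(-2) + (-2)·(-2) + (-1)·(-1) + (1)·(1)) / 5 = 20/5 = 4
  s[X,Y] = ((1)·(-2.3333) + (3)·(0.6667) + (-2)·(-1.3333) + (-2)·(-0.3333) + (-1)·(0.6667) + (1)·(2.6667)) / 5 = 5/5 = 1
  s[Y,Y] = ((-2.3333)·(-2.3333) + (0.6667)·(0.6667) + (-1.3333)·(-1.3333) + (-0.3333)·(-0.3333) + (0.6667)·(0.6667) + (2.6667)·(2.6667)) / 5 = 15.3333/5 = 3.0667
  Sample standard deviations s_i = √(s[i,i]):
  s(X) = √(4) = 2
  s(Y) = √(3.0667) = 1.7512

Step 3 — r_{ij} = s_{ij} / (s_i · s_j):
  r[X,X] = 1 (diagonal).
  r[X,Y] = 1 / (2 · 1.7512) = 1 / 3.5024 = 0.2855
  r[Y,Y] = 1 (diagonal).

R is symmetric with unit diagonal. Assembling:

R = [[1, 0.2855],
 [0.2855, 1]]
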